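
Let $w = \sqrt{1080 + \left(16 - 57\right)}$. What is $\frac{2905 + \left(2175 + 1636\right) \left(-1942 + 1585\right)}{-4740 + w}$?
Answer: $\frac{6435128280}{22466561} + \frac{1357622 \sqrt{1039}}{22466561} \approx 288.38$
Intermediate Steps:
$w = \sqrt{1039}$ ($w = \sqrt{1080 + \left(16 - 57\right)} = \sqrt{1080 - 41} = \sqrt{1039} \approx 32.234$)
$\frac{2905 + \left(2175 + 1636\right) \left(-1942 + 1585\right)}{-4740 + w} = \frac{2905 + \left(2175 + 1636\right) \left(-1942 + 1585\right)}{-4740 + \sqrt{1039}} = \frac{2905 + 3811 \left(-357\right)}{-4740 + \sqrt{1039}} = \frac{2905 - 1360527}{-4740 + \sqrt{1039}} = - \frac{1357622}{-4740 + \sqrt{1039}}$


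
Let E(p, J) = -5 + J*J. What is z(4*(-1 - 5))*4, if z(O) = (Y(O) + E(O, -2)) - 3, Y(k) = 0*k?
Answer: -16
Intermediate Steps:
Y(k) = 0
E(p, J) = -5 + J**2
z(O) = -4 (z(O) = (0 + (-5 + (-2)**2)) - 3 = (0 + (-5 + 4)) - 3 = (0 - 1) - 3 = -1 - 3 = -4)
z(4*(-1 - 5))*4 = -4*4 = -16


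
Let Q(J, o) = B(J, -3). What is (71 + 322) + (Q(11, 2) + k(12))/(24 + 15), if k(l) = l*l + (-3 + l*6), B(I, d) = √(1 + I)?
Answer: 5180/13 + 2*√3/39 ≈ 398.55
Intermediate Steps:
Q(J, o) = √(1 + J)
k(l) = -3 + l² + 6*l (k(l) = l² + (-3 + 6*l) = -3 + l² + 6*l)
(71 + 322) + (Q(11, 2) + k(12))/(24 + 15) = (71 + 322) + (√(1 + 11) + (-3 + 12² + 6*12))/(24 + 15) = 393 + (√12 + (-3 + 144 + 72))/39 = 393 + (2*√3 + 213)*(1/39) = 393 + (213 + 2*√3)*(1/39) = 393 + (71/13 + 2*√3/39) = 5180/13 + 2*√3/39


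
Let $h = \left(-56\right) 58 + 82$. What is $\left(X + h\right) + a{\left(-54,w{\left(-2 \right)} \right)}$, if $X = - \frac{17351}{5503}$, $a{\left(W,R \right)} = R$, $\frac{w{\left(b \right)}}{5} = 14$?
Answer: $- \frac{17054639}{5503} \approx -3099.2$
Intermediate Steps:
$w{\left(b \right)} = 70$ ($w{\left(b \right)} = 5 \cdot 14 = 70$)
$h = -3166$ ($h = -3248 + 82 = -3166$)
$X = - \frac{17351}{5503}$ ($X = \left(-17351\right) \frac{1}{5503} = - \frac{17351}{5503} \approx -3.153$)
$\left(X + h\right) + a{\left(-54,w{\left(-2 \right)} \right)} = \left(- \frac{17351}{5503} - 3166\right) + 70 = - \frac{17439849}{5503} + 70 = - \frac{17054639}{5503}$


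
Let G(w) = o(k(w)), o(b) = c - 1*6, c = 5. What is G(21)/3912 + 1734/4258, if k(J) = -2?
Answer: 3389575/8328648 ≈ 0.40698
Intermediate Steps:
o(b) = -1 (o(b) = 5 - 1*6 = 5 - 6 = -1)
G(w) = -1
G(21)/3912 + 1734/4258 = -1/3912 + 1734/4258 = -1*1/3912 + 1734*(1/4258) = -1/3912 + 867/2129 = 3389575/8328648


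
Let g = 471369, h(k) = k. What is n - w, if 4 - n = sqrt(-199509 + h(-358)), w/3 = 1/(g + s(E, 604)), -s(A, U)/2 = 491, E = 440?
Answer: 1881545/470387 - I*sqrt(199867) ≈ 4.0 - 447.06*I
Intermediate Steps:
s(A, U) = -982 (s(A, U) = -2*491 = -982)
w = 3/470387 (w = 3/(471369 - 982) = 3/470387 ≈ 6.3777e-6)
n = 4 - I*sqrt(199867) (n = 4 - sqrt(-199509 - 358) = 4 - sqrt(-199867) = 4 - I*sqrt(199867) ≈ 4.0 - 447.06*I)
n - w = (4 - I*sqrt(199867)) - 1*3/470387 = (4 - I*sqrt(199867)) - 3/470387 = 1881545/470387 - I*sqrt(199867)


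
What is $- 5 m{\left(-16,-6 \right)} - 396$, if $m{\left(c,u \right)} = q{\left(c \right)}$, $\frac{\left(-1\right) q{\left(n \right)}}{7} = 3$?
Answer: $-291$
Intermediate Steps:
$q{\left(n \right)} = -21$ ($q{\left(n \right)} = \left(-7\right) 3 = -21$)
$m{\left(c,u \right)} = -21$
$- 5 m{\left(-16,-6 \right)} - 396 = \left(-5\right) \left(-21\right) - 396 = 105 - 396 = -291$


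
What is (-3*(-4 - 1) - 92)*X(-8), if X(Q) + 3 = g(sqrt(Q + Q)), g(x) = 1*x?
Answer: 231 - 308*I ≈ 231.0 - 308.0*I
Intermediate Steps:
g(x) = x
X(Q) = -3 + sqrt(2)*sqrt(Q) (X(Q) = -3 + sqrt(Q + Q) = -3 + sqrt(2*Q) = -3 + sqrt(2)*sqrt(Q))
(-3*(-4 - 1) - 92)*X(-8) = (-3*(-4 - 1) - 92)*(-3 + sqrt(2)*sqrt(-8)) = (-3*(-5) - 92)*(-3 + sqrt(2)*(2*I*sqrt(2))) = (15 - 92)*(-3 + 4*I) = -77*(-3 + 4*I) = 231 - 308*I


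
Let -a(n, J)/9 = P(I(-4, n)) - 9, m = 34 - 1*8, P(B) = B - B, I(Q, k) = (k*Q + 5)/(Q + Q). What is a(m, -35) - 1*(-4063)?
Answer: 4144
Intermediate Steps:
I(Q, k) = (5 + Q*k)/(2*Q) (I(Q, k) = (Q*k + 5)/((2*Q)) = (5 + Q*k)*(1/(2*Q)) = (5 + Q*k)/(2*Q))
P(B) = 0
m = 26 (m = 34 - 8 = 26)
a(n, J) = 81 (a(n, J) = -9*(0 - 9) = -9*(-9) = 81)
a(m, -35) - 1*(-4063) = 81 - 1*(-4063) = 81 + 4063 = 4144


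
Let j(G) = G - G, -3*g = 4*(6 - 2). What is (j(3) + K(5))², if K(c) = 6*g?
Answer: 1024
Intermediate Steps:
g = -16/3 (g = -4*(6 - 2)/3 = -4*4/3 = -⅓*16 = -16/3 ≈ -5.3333)
K(c) = -32 (K(c) = 6*(-16/3) = -32)
j(G) = 0
(j(3) + K(5))² = (0 - 32)² = (-32)² = 1024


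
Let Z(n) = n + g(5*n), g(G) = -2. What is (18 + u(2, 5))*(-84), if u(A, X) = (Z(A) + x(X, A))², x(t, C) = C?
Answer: -1848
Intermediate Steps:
Z(n) = -2 + n (Z(n) = n - 2 = -2 + n)
u(A, X) = (-2 + 2*A)² (u(A, X) = ((-2 + A) + A)² = (-2 + 2*A)²)
(18 + u(2, 5))*(-84) = (18 + 4*(-1 + 2)²)*(-84) = (18 + 4*1²)*(-84) = (18 + 4*1)*(-84) = (18 + 4)*(-84) = 22*(-84) = -1848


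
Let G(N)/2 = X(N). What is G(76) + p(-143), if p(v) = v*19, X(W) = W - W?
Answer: -2717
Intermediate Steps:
X(W) = 0
G(N) = 0 (G(N) = 2*0 = 0)
p(v) = 19*v
G(76) + p(-143) = 0 + 19*(-143) = 0 - 2717 = -2717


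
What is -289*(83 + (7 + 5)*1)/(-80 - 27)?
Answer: 27455/107 ≈ 256.59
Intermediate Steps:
-289*(83 + (7 + 5)*1)/(-80 - 27) = -289*(83 + 12*1)/(-107) = -289*(83 + 12)*(-1)/107 = -27455*(-1)/107 = -289*(-95/107) = 27455/107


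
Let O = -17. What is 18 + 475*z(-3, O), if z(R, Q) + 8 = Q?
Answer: -11857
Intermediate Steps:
z(R, Q) = -8 + Q
18 + 475*z(-3, O) = 18 + 475*(-8 - 17) = 18 + 475*(-25) = 18 - 11875 = -11857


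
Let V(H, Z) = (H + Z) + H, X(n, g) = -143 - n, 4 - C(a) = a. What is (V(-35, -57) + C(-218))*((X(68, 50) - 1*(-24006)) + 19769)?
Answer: 4138580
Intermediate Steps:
C(a) = 4 - a
V(H, Z) = Z + 2*H
(V(-35, -57) + C(-218))*((X(68, 50) - 1*(-24006)) + 19769) = ((-57 + 2*(-35)) + (4 - 1*(-218)))*(((-143 - 1*68) - 1*(-24006)) + 19769) = ((-57 - 70) + (4 + 218))*(((-143 - 68) + 24006) + 19769) = (-127 + 222)*((-211 + 24006) + 19769) = 95*(23795 + 19769) = 95*43564 = 4138580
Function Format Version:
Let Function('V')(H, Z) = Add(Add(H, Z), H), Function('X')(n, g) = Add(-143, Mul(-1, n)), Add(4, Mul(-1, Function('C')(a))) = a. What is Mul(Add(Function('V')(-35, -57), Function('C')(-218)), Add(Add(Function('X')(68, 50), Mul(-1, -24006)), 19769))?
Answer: 4138580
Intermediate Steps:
Function('C')(a) = Add(4, Mul(-1, a))
Function('V')(H, Z) = Add(Z, Mul(2, H))
Mul(Add(Function('V')(-35, -57), Function('C')(-218)), Add(Add(Function('X')(68, 50), Mul(-1, -24006)), 19769)) = Mul(Add(Add(-57, Mul(2, -35)), Add(4, Mul(-1, -218))), Add(Add(Add(-143, Mul(-1, 68)), Mul(-1, -24006)), 19769)) = Mul(Add(Add(-57, -70), Add(4, 218)), Add(Add(Add(-143, -68), 24006), 19769)) = Mul(Add(-127, 222), Add(Add(-211, 24006), 19769)) = Mul(95, Add(23795, 19769)) = Mul(95, 43564) = 4138580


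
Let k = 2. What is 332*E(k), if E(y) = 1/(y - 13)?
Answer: -332/11 ≈ -30.182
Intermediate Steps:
E(y) = 1/(-13 + y)
332*E(k) = 332/(-13 + 2) = 332/(-11) = 332*(-1/11) = -332/11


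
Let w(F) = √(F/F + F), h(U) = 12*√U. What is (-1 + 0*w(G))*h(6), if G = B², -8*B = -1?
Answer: -12*√6 ≈ -29.394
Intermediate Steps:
B = ⅛ (B = -⅛*(-1) = ⅛ ≈ 0.12500)
G = 1/64 (G = (⅛)² = 1/64 ≈ 0.015625)
w(F) = √(1 + F)
(-1 + 0*w(G))*h(6) = (-1 + 0*√(1 + 1/64))*(12*√6) = (-1 + 0*√(65/64))*(12*√6) = (-1 + 0*(√65/8))*(12*√6) = (-1 + 0)*(12*√6) = -12*√6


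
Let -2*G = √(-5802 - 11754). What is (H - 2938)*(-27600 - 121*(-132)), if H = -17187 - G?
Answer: 234013500 - 11628*I*√4389 ≈ 2.3401e+8 - 7.7035e+5*I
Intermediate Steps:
G = -I*√4389 (G = -√(-5802 - 11754)/2 = -I*√4389 ≈ -66.25*I)
H = -17187 + I*√4389 (H = -17187 - (-1)*I*√4389 = -17187 + I*√4389 ≈ -17187.0 + 66.25*I)
(H - 2938)*(-27600 - 121*(-132)) = ((-17187 + I*√4389) - 2938)*(-27600 - 121*(-132)) = (-20125 + I*√4389)*(-27600 + 15972) = (-20125 + I*√4389)*(-11628) = 234013500 - 11628*I*√4389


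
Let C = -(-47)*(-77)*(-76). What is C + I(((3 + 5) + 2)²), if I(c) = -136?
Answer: 274908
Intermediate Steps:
C = 275044 (C = -47*77*(-76) = -3619*(-76) = 275044)
C + I(((3 + 5) + 2)²) = 275044 - 136 = 274908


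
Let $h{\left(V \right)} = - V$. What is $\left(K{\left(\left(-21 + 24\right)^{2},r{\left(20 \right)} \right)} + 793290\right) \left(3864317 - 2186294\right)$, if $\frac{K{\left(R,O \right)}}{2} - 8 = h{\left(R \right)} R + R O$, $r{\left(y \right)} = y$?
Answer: $1331517962592$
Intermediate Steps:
$K{\left(R,O \right)} = 16 - 2 R^{2} + 2 O R$ ($K{\left(R,O \right)} = 16 + 2 \left(- R R + R O\right) = 16 + 2 \left(- R^{2} + O R\right) = 16 + \left(- 2 R^{2} + 2 O R\right) = 16 - 2 R^{2} + 2 O R$)
$\left(K{\left(\left(-21 + 24\right)^{2},r{\left(20 \right)} \right)} + 793290\right) \left(3864317 - 2186294\right) = \left(\left(16 - 2 \left(\left(-21 + 24\right)^{2}\right)^{2} + 2 \cdot 20 \left(-21 + 24\right)^{2}\right) + 793290\right) \left(3864317 - 2186294\right) = \left(\left(16 - 2 \left(3^{2}\right)^{2} + 2 \cdot 20 \cdot 3^{2}\right) + 793290\right) 1678023 = \left(\left(16 - 2 \cdot 9^{2} + 2 \cdot 20 \cdot 9\right) + 793290\right) 1678023 = \left(\left(16 - 162 + 360\right) + 793290\right) 1678023 = \left(214 + 793290\right) 1678023 = 793504 \cdot 1678023 = 1331517962592$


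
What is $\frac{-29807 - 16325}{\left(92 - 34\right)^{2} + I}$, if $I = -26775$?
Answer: $\frac{46132}{23411} \approx 1.9705$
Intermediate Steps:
$\frac{-29807 - 16325}{\left(92 - 34\right)^{2} + I} = \frac{-29807 - 16325}{\left(92 - 34\right)^{2} - 26775} = - \frac{46132}{58^{2} - 26775} = - \frac{46132}{3364 - 26775} = - \frac{46132}{-23411} = \left(-46132\right) \left(- \frac{1}{23411}\right) = \frac{46132}{23411}$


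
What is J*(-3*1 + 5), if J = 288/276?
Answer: 48/23 ≈ 2.0870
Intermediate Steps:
J = 24/23 (J = 288*(1/276) = 24/23 ≈ 1.0435)
J*(-3*1 + 5) = 24*(-3*1 + 5)/23 = 24*(-3 + 5)/23 = (24/23)*2 = 48/23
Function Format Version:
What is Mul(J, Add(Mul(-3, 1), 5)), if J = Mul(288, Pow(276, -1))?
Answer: Rational(48, 23) ≈ 2.0870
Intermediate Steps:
J = Rational(24, 23) (J = Mul(288, Rational(1, 276)) = Rational(24, 23) ≈ 1.0435)
Mul(J, Add(Mul(-3, 1), 5)) = Mul(Rational(24, 23), Add(Mul(-3, 1), 5)) = Mul(Rational(24, 23), Add(-3, 5)) = Mul(Rational(24, 23), 2) = Rational(48, 23)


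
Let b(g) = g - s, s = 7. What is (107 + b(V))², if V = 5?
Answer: 11025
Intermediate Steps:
b(g) = -7 + g (b(g) = g - 1*7 = g - 7 = -7 + g)
(107 + b(V))² = (107 + (-7 + 5))² = (107 - 2)² = 105² = 11025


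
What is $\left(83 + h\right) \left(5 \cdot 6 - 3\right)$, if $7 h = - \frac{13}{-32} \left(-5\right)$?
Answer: $\frac{500229}{224} \approx 2233.2$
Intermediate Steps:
$h = - \frac{65}{224}$ ($h = \frac{- \frac{13}{-32} \left(-5\right)}{7} = \frac{\left(-13\right) \left(- \frac{1}{32}\right) \left(-5\right)}{7} = \frac{\frac{13}{32} \left(-5\right)}{7} = \frac{1}{7} \left(- \frac{65}{32}\right) = - \frac{65}{224} \approx -0.29018$)
$\left(83 + h\right) \left(5 \cdot 6 - 3\right) = \left(83 - \frac{65}{224}\right) \left(5 \cdot 6 - 3\right) = \frac{18527 \left(30 - 3\right)}{224} = \frac{18527}{224} \cdot 27 = \frac{500229}{224}$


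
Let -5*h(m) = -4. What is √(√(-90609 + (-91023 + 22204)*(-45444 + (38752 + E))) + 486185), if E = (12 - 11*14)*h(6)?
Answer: √(12154625 + 5*√11706599435)/5 ≈ 712.62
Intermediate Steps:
h(m) = ⅘ (h(m) = -⅕*(-4) = ⅘)
E = -568/5 (E = (12 - 11*14)*(⅘) = (12 - 154)*(⅘) = -142*⅘ = -568/5 ≈ -113.60)
√(√(-90609 + (-91023 + 22204)*(-45444 + (38752 + E))) + 486185) = √(√(-90609 + (-91023 + 22204)*(-45444 + (38752 - 568/5))) + 486185) = √(√(-90609 - 68819*(-45444 + 193192/5)) + 486185) = √(√(-90609 - 68819*(-34028/5)) + 486185) = √(√(-90609 + 2341772932/5) + 486185) = √(√(2341319887/5) + 486185) = √(√11706599435/5 + 486185) = √(486185 + √11706599435/5)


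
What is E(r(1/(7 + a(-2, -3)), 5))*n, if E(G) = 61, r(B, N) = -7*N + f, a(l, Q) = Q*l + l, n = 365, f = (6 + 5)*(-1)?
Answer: 22265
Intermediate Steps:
f = -11 (f = 11*(-1) = -11)
a(l, Q) = l + Q*l
r(B, N) = -11 - 7*N (r(B, N) = -7*N - 11 = -11 - 7*N)
E(r(1/(7 + a(-2, -3)), 5))*n = 61*365 = 22265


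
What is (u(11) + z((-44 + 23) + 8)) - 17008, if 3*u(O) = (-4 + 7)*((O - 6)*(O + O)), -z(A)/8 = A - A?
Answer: -16898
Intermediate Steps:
z(A) = 0 (z(A) = -8*(A - A) = -8*0 = 0)
u(O) = 2*O*(-6 + O) (u(O) = ((-4 + 7)*((O - 6)*(O + O)))/3 = (3*((-6 + O)*(2*O)))/3 = (3*(2*O*(-6 + O)))/3 = (6*O*(-6 + O))/3 = 2*O*(-6 + O))
(u(11) + z((-44 + 23) + 8)) - 17008 = (2*11*(-6 + 11) + 0) - 17008 = (2*11*5 + 0) - 17008 = (110 + 0) - 17008 = 110 - 17008 = -16898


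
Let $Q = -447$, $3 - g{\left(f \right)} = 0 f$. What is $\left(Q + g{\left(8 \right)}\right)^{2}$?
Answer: $197136$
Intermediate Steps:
$g{\left(f \right)} = 3$ ($g{\left(f \right)} = 3 - 0 f = 3 - 0 = 3 + 0 = 3$)
$\left(Q + g{\left(8 \right)}\right)^{2} = \left(-447 + 3\right)^{2} = \left(-444\right)^{2} = 197136$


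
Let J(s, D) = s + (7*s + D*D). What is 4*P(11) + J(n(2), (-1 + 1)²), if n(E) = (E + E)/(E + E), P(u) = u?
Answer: 52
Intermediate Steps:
n(E) = 1 (n(E) = (2*E)/((2*E)) = (2*E)*(1/(2*E)) = 1)
J(s, D) = D² + 8*s (J(s, D) = s + (7*s + D²) = s + (D² + 7*s) = D² + 8*s)
4*P(11) + J(n(2), (-1 + 1)²) = 4*11 + (((-1 + 1)²)² + 8*1) = 44 + ((0²)² + 8) = 44 + (0² + 8) = 44 + (0 + 8) = 44 + 8 = 52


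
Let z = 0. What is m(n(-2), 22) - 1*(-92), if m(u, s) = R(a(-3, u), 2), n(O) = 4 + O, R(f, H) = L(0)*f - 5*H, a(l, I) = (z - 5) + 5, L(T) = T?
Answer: 82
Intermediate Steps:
a(l, I) = 0 (a(l, I) = (0 - 5) + 5 = -5 + 5 = 0)
R(f, H) = -5*H (R(f, H) = 0*f - 5*H = 0 - 5*H = -5*H)
m(u, s) = -10 (m(u, s) = -5*2 = -10)
m(n(-2), 22) - 1*(-92) = -10 - 1*(-92) = -10 + 92 = 82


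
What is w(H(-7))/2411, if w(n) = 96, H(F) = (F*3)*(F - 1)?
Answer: 96/2411 ≈ 0.039818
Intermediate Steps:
H(F) = 3*F*(-1 + F) (H(F) = (3*F)*(-1 + F) = 3*F*(-1 + F))
w(H(-7))/2411 = 96/2411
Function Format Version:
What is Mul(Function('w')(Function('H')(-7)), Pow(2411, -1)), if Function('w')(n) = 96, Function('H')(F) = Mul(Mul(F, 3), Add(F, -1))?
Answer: Rational(96, 2411) ≈ 0.039818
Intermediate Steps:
Function('H')(F) = Mul(3, F, Add(-1, F)) (Function('H')(F) = Mul(Mul(3, F), Add(-1, F)) = Mul(3, F, Add(-1, F)))
Mul(Function('w')(Function('H')(-7)), Pow(2411, -1)) = Mul(96, Pow(2411, -1)) = Mul(96, Rational(1, 2411)) = Rational(96, 2411)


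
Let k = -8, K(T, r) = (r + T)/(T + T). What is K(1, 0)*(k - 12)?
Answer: -10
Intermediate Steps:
K(T, r) = (T + r)/(2*T) (K(T, r) = (T + r)/((2*T)) = (T + r)*(1/(2*T)) = (T + r)/(2*T))
K(1, 0)*(k - 12) = ((½)*(1 + 0)/1)*(-8 - 12) = ((½)*1*1)*(-20) = (½)*(-20) = -10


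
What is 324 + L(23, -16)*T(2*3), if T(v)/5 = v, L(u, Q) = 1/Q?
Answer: 2577/8 ≈ 322.13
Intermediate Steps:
L(u, Q) = 1/Q
T(v) = 5*v
324 + L(23, -16)*T(2*3) = 324 + (5*(2*3))/(-16) = 324 - 5*6/16 = 324 - 1/16*30 = 324 - 15/8 = 2577/8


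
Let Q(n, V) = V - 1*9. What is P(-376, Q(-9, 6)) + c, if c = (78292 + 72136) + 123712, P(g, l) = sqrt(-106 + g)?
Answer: 274140 + I*sqrt(482) ≈ 2.7414e+5 + 21.954*I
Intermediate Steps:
Q(n, V) = -9 + V (Q(n, V) = V - 9 = -9 + V)
c = 274140 (c = 150428 + 123712 = 274140)
P(-376, Q(-9, 6)) + c = sqrt(-106 - 376) + 274140 = sqrt(-482) + 274140 = I*sqrt(482) + 274140 = 274140 + I*sqrt(482)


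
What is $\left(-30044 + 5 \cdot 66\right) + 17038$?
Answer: $-12676$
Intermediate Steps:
$\left(-30044 + 5 \cdot 66\right) + 17038 = \left(-30044 + 330\right) + 17038 = -29714 + 17038 = -12676$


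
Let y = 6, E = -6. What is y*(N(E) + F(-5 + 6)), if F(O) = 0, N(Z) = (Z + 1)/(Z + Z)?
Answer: 5/2 ≈ 2.5000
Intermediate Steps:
N(Z) = (1 + Z)/(2*Z) (N(Z) = (1 + Z)/((2*Z)) = (1 + Z)*(1/(2*Z)) = (1 + Z)/(2*Z))
y*(N(E) + F(-5 + 6)) = 6*((½)*(1 - 6)/(-6) + 0) = 6*((½)*(-⅙)*(-5) + 0) = 6*(5/12 + 0) = 6*(5/12) = 5/2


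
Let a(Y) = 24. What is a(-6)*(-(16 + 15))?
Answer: -744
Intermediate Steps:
a(-6)*(-(16 + 15)) = 24*(-(16 + 15)) = 24*(-1*31) = 24*(-31) = -744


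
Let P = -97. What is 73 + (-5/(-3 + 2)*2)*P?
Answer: -897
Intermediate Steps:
73 + (-5/(-3 + 2)*2)*P = 73 + (-5/(-3 + 2)*2)*(-97) = 73 + (-5/(-1)*2)*(-97) = 73 + (-5*(-1)*2)*(-97) = 73 + (5*2)*(-97) = 73 + 10*(-97) = 73 - 970 = -897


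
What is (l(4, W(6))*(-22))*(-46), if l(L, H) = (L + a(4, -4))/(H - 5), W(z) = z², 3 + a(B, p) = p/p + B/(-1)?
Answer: -2024/31 ≈ -65.290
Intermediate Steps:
a(B, p) = -2 - B (a(B, p) = -3 + (p/p + B/(-1)) = -3 + (1 + B*(-1)) = -3 + (1 - B) = -2 - B)
l(L, H) = (-6 + L)/(-5 + H) (l(L, H) = (L + (-2 - 1*4))/(H - 5) = (L + (-2 - 4))/(-5 + H) = (L - 6)/(-5 + H) = (-6 + L)/(-5 + H))
(l(4, W(6))*(-22))*(-46) = (((-6 + 4)/(-5 + 6²))*(-22))*(-46) = ((-2/(-5 + 36))*(-22))*(-46) = ((-2/31)*(-22))*(-46) = (((1/31)*(-2))*(-22))*(-46) = -2/31*(-22)*(-46) = (44/31)*(-46) = -2024/31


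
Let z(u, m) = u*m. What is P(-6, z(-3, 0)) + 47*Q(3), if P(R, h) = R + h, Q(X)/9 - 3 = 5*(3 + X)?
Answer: 13953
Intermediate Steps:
Q(X) = 162 + 45*X (Q(X) = 27 + 9*(5*(3 + X)) = 27 + 9*(15 + 5*X) = 27 + (135 + 45*X) = 162 + 45*X)
z(u, m) = m*u
P(-6, z(-3, 0)) + 47*Q(3) = (-6 + 0*(-3)) + 47*(162 + 45*3) = (-6 + 0) + 47*(162 + 135) = -6 + 47*297 = -6 + 13959 = 13953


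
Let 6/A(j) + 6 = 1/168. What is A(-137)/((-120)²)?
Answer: -7/100700 ≈ -6.9513e-5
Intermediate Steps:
A(j) = -1008/1007 (A(j) = 6/(-6 + 1/168) = 6/(-1007/168) = 6*(-168/1007) = -1008/1007)
A(-137)/((-120)²) = -1008/(1007*((-120)²)) = -1008/1007/14400 = -1008/1007*1/14400 = -7/100700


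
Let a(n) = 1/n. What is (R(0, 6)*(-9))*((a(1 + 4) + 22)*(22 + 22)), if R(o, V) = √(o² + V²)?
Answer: -263736/5 ≈ -52747.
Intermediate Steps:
R(o, V) = √(V² + o²)
(R(0, 6)*(-9))*((a(1 + 4) + 22)*(22 + 22)) = (√(6² + 0²)*(-9))*((1/(1 + 4) + 22)*(22 + 22)) = (√(36 + 0)*(-9))*((1/5 + 22)*44) = (√36*(-9))*((⅕ + 22)*44) = (6*(-9))*((111/5)*44) = -54*4884/5 = -263736/5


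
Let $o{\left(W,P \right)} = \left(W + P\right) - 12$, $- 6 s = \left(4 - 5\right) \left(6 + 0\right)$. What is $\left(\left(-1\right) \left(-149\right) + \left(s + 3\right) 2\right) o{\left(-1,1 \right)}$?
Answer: $-1884$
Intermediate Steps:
$s = 1$ ($s = - \frac{\left(4 - 5\right) \left(6 + 0\right)}{6} = - \frac{\left(-1\right) 6}{6} = \left(- \frac{1}{6}\right) \left(-6\right) = 1$)
$o{\left(W,P \right)} = -12 + P + W$ ($o{\left(W,P \right)} = \left(P + W\right) - 12 = -12 + P + W$)
$\left(\left(-1\right) \left(-149\right) + \left(s + 3\right) 2\right) o{\left(-1,1 \right)} = \left(\left(-1\right) \left(-149\right) + \left(1 + 3\right) 2\right) \left(-12 + 1 - 1\right) = \left(149 + 4 \cdot 2\right) \left(-12\right) = \left(149 + 8\right) \left(-12\right) = 157 \left(-12\right) = -1884$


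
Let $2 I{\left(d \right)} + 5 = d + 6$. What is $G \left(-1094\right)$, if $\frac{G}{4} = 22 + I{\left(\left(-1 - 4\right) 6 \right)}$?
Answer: $-32820$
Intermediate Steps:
$I{\left(d \right)} = \frac{1}{2} + \frac{d}{2}$ ($I{\left(d \right)} = - \frac{5}{2} + \frac{d + 6}{2} = - \frac{5}{2} + \frac{6 + d}{2} = - \frac{5}{2} + \left(3 + \frac{d}{2}\right) = \frac{1}{2} + \frac{d}{2}$)
$G = 30$ ($G = 4 \left(22 + \left(\frac{1}{2} + \frac{\left(-1 - 4\right) 6}{2}\right)\right) = 4 \left(22 + \left(\frac{1}{2} + \frac{\left(-5\right) 6}{2}\right)\right) = 4 \left(22 + \left(\frac{1}{2} + \frac{1}{2} \left(-30\right)\right)\right) = 4 \left(22 + \left(\frac{1}{2} - 15\right)\right) = 4 \left(22 - \frac{29}{2}\right) = 4 \cdot \frac{15}{2} = 30$)
$G \left(-1094\right) = 30 \left(-1094\right) = -32820$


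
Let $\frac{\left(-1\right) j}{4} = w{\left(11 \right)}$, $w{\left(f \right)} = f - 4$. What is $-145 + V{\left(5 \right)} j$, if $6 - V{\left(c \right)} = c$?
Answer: $-173$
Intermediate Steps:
$w{\left(f \right)} = -4 + f$ ($w{\left(f \right)} = f - 4 = -4 + f$)
$V{\left(c \right)} = 6 - c$
$j = -28$ ($j = - 4 \left(-4 + 11\right) = \left(-4\right) 7 = -28$)
$-145 + V{\left(5 \right)} j = -145 + \left(6 - 5\right) \left(-28\right) = -145 + 1 \left(-28\right) = -145 - 28 = -173$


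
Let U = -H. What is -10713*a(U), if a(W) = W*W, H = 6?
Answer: -385668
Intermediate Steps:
U = -6 (U = -1*6 = -6)
a(W) = W**2
-10713*a(U) = -10713*(-6)**2 = -10713*36 = -385668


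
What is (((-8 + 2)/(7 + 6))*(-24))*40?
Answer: 5760/13 ≈ 443.08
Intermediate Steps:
(((-8 + 2)/(7 + 6))*(-24))*40 = (-6/13*(-24))*40 = (-6*1/13*(-24))*40 = -6/13*(-24)*40 = (144/13)*40 = 5760/13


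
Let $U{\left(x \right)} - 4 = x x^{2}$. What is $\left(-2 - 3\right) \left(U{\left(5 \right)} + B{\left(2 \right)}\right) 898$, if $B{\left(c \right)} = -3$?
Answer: $-565740$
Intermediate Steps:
$U{\left(x \right)} = 4 + x^{3}$ ($U{\left(x \right)} = 4 + x x^{2} = 4 + x^{3}$)
$\left(-2 - 3\right) \left(U{\left(5 \right)} + B{\left(2 \right)}\right) 898 = \left(-2 - 3\right) \left(\left(4 + 5^{3}\right) - 3\right) 898 = - 5 \left(\left(4 + 125\right) - 3\right) 898 = - 5 \left(129 - 3\right) 898 = \left(-5\right) 126 \cdot 898 = \left(-630\right) 898 = -565740$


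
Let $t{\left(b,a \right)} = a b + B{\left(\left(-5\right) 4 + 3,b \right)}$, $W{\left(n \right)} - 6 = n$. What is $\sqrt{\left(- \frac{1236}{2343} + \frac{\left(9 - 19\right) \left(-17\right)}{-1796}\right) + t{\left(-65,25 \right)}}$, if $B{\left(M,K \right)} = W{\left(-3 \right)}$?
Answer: $\frac{i \sqrt{798127270726786}}{701338} \approx 40.282 i$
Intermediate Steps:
$W{\left(n \right)} = 6 + n$
$B{\left(M,K \right)} = 3$ ($B{\left(M,K \right)} = 6 - 3 = 3$)
$t{\left(b,a \right)} = 3 + a b$ ($t{\left(b,a \right)} = a b + 3 = 3 + a b$)
$\sqrt{\left(- \frac{1236}{2343} + \frac{\left(9 - 19\right) \left(-17\right)}{-1796}\right) + t{\left(-65,25 \right)}} = \sqrt{\left(- \frac{1236}{2343} + \frac{\left(9 - 19\right) \left(-17\right)}{-1796}\right) + \left(3 + 25 \left(-65\right)\right)} = \sqrt{\left(\left(-1236\right) \frac{1}{2343} + \left(-10\right) \left(-17\right) \left(- \frac{1}{1796}\right)\right) + \left(3 - 1625\right)} = \sqrt{\left(- \frac{412}{781} + 170 \left(- \frac{1}{1796}\right)\right) - 1622} = \sqrt{\left(- \frac{412}{781} - \frac{85}{898}\right) - 1622} = \sqrt{- \frac{436361}{701338} - 1622} = \sqrt{- \frac{1138006597}{701338}} = \frac{i \sqrt{798127270726786}}{701338}$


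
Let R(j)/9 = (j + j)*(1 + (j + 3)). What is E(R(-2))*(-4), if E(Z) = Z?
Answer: 288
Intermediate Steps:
R(j) = 18*j*(4 + j) (R(j) = 9*((j + j)*(1 + (j + 3))) = 9*((2*j)*(1 + (3 + j))) = 9*((2*j)*(4 + j)) = 9*(2*j*(4 + j)) = 18*j*(4 + j))
E(R(-2))*(-4) = (18*(-2)*(4 - 2))*(-4) = (18*(-2)*2)*(-4) = -72*(-4) = 288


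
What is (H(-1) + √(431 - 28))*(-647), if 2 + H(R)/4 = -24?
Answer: 67288 - 647*√403 ≈ 54300.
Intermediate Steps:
H(R) = -104 (H(R) = -8 + 4*(-24) = -8 - 96 = -104)
(H(-1) + √(431 - 28))*(-647) = (-104 + √(431 - 28))*(-647) = (-104 + √403)*(-647) = 67288 - 647*√403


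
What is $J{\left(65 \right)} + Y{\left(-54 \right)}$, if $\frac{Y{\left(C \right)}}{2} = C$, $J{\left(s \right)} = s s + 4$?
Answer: $4121$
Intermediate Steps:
$J{\left(s \right)} = 4 + s^{2}$ ($J{\left(s \right)} = s^{2} + 4 = 4 + s^{2}$)
$Y{\left(C \right)} = 2 C$
$J{\left(65 \right)} + Y{\left(-54 \right)} = \left(4 + 65^{2}\right) + 2 \left(-54\right) = \left(4 + 4225\right) - 108 = 4229 - 108 = 4121$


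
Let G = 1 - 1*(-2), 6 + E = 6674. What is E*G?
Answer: 20004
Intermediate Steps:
E = 6668 (E = -6 + 6674 = 6668)
G = 3 (G = 1 + 2 = 3)
E*G = 6668*3 = 20004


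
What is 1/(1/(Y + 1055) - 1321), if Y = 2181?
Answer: -3236/4274755 ≈ -0.00075700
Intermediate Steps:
1/(1/(Y + 1055) - 1321) = 1/(1/(2181 + 1055) - 1321) = 1/(1/3236 - 1321) = 1/(-4274755/3236) = -3236/4274755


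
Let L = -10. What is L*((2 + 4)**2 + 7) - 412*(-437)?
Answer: 179614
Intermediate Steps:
L*((2 + 4)**2 + 7) - 412*(-437) = -10*((2 + 4)**2 + 7) - 412*(-437) = -10*(6**2 + 7) + 180044 = -10*(36 + 7) + 180044 = -10*43 + 180044 = -430 + 180044 = 179614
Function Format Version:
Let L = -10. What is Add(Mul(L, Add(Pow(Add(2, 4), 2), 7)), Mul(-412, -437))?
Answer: 179614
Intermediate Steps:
Add(Mul(L, Add(Pow(Add(2, 4), 2), 7)), Mul(-412, -437)) = Add(Mul(-10, Add(Pow(Add(2, 4), 2), 7)), Mul(-412, -437)) = Add(Mul(-10, Add(Pow(6, 2), 7)), 180044) = Add(Mul(-10, Add(36, 7)), 180044) = Add(Mul(-10, 43), 180044) = Add(-430, 180044) = 179614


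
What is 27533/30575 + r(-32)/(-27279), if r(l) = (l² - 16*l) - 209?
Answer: 710499682/834055425 ≈ 0.85186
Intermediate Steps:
r(l) = -209 + l² - 16*l
27533/30575 + r(-32)/(-27279) = 27533/30575 + (-209 + (-32)² - 16*(-32))/(-27279) = 27533*(1/30575) + (-209 + 1024 + 512)*(-1/27279) = 27533/30575 + 1327*(-1/27279) = 27533/30575 - 1327/27279 = 710499682/834055425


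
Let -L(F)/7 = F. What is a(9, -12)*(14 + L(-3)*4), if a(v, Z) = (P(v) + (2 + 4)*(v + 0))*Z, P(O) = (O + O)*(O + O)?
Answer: -444528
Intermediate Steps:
P(O) = 4*O² (P(O) = (2*O)*(2*O) = 4*O²)
L(F) = -7*F
a(v, Z) = Z*(4*v² + 6*v) (a(v, Z) = (4*v² + (2 + 4)*(v + 0))*Z = (4*v² + 6*v)*Z = Z*(4*v² + 6*v))
a(9, -12)*(14 + L(-3)*4) = (2*(-12)*9*(3 + 2*9))*(14 - 7*(-3)*4) = (2*(-12)*9*(3 + 18))*(14 + 21*4) = (2*(-12)*9*21)*(14 + 84) = -4536*98 = -444528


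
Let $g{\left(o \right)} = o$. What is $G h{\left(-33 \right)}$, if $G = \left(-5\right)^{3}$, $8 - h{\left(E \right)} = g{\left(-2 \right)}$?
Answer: $-1250$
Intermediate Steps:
$h{\left(E \right)} = 10$ ($h{\left(E \right)} = 8 - -2 = 8 + 2 = 10$)
$G = -125$
$G h{\left(-33 \right)} = \left(-125\right) 10 = -1250$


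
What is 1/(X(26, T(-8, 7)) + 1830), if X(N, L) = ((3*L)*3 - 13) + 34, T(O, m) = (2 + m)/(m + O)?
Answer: 1/1770 ≈ 0.00056497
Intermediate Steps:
T(O, m) = (2 + m)/(O + m)
X(N, L) = 21 + 9*L (X(N, L) = (9*L - 13) + 34 = (-13 + 9*L) + 34 = 21 + 9*L)
1/(X(26, T(-8, 7)) + 1830) = 1/((21 + 9*((2 + 7)/(-8 + 7))) + 1830) = 1/((21 + 9*(9/(-1))) + 1830) = 1/((21 + 9*(-1*9)) + 1830) = 1/((21 + 9*(-9)) + 1830) = 1/((21 - 81) + 1830) = 1/(-60 + 1830) = 1/1770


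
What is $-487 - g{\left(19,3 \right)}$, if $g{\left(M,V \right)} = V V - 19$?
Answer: $-477$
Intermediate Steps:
$g{\left(M,V \right)} = -19 + V^{2}$ ($g{\left(M,V \right)} = V^{2} - 19 = -19 + V^{2}$)
$-487 - g{\left(19,3 \right)} = -487 - \left(-19 + 3^{2}\right) = -487 - \left(-19 + 9\right) = -487 - -10 = -487 + 10 = -477$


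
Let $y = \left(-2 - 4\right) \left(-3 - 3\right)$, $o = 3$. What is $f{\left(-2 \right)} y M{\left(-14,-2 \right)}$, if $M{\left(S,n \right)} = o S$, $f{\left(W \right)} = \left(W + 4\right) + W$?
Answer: $0$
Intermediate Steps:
$f{\left(W \right)} = 4 + 2 W$ ($f{\left(W \right)} = \left(4 + W\right) + W = 4 + 2 W$)
$M{\left(S,n \right)} = 3 S$
$y = 36$ ($y = \left(-2 - 4\right) \left(-6\right) = \left(-6\right) \left(-6\right) = 36$)
$f{\left(-2 \right)} y M{\left(-14,-2 \right)} = \left(4 + 2 \left(-2\right)\right) 36 \cdot 3 \left(-14\right) = \left(4 - 4\right) 36 \left(-42\right) = 0 \cdot 36 \left(-42\right) = 0 \left(-42\right) = 0$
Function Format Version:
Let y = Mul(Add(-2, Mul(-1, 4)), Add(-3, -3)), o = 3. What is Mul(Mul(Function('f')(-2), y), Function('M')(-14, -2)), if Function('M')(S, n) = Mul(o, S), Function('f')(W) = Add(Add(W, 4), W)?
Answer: 0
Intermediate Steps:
Function('f')(W) = Add(4, Mul(2, W)) (Function('f')(W) = Add(Add(4, W), W) = Add(4, Mul(2, W)))
Function('M')(S, n) = Mul(3, S)
y = 36 (y = Mul(Add(-2, -4), -6) = Mul(-6, -6) = 36)
Mul(Mul(Function('f')(-2), y), Function('M')(-14, -2)) = Mul(Mul(Add(4, Mul(2, -2)), 36), Mul(3, -14)) = Mul(Mul(Add(4, -4), 36), -42) = Mul(Mul(0, 36), -42) = Mul(0, -42) = 0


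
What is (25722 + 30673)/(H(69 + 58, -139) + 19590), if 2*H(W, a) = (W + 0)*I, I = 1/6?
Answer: 676740/235207 ≈ 2.8772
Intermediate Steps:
I = 1/6 ≈ 0.16667
H(W, a) = W/12 (H(W, a) = ((W + 0)*(1/6))/2 = (W*(1/6))/2 = (W/6)/2 = W/12)
(25722 + 30673)/(H(69 + 58, -139) + 19590) = (25722 + 30673)/((69 + 58)/12 + 19590) = 56395/((1/12)*127 + 19590) = 56395/(127/12 + 19590) = 56395/(235207/12) = 56395*(12/235207) = 676740/235207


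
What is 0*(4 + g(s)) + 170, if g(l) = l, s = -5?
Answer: 170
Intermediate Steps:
0*(4 + g(s)) + 170 = 0*(4 - 5) + 170 = 0*(-1) + 170 = 0 + 170 = 170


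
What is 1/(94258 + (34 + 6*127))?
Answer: 1/95054 ≈ 1.0520e-5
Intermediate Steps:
1/(94258 + (34 + 6*127)) = 1/(94258 + (34 + 762)) = 1/(94258 + 796) = 1/95054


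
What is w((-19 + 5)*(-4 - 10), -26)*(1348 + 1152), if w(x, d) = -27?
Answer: -67500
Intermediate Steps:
w((-19 + 5)*(-4 - 10), -26)*(1348 + 1152) = -27*(1348 + 1152) = -27*2500 = -67500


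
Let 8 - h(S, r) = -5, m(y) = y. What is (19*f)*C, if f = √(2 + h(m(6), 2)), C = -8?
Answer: -152*√15 ≈ -588.69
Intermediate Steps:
h(S, r) = 13 (h(S, r) = 8 - 1*(-5) = 8 + 5 = 13)
f = √15 (f = √(2 + 13) = √15 ≈ 3.8730)
(19*f)*C = (19*√15)*(-8) = -152*√15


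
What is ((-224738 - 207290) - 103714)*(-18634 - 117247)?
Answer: 72797158702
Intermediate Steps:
((-224738 - 207290) - 103714)*(-18634 - 117247) = (-432028 - 103714)*(-135881) = -535742*(-135881) = 72797158702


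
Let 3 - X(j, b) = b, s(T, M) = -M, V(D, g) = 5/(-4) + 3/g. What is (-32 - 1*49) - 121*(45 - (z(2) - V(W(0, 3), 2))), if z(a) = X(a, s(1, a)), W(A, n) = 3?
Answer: -19805/4 ≈ -4951.3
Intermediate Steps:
V(D, g) = -5/4 + 3/g (V(D, g) = 5*(-1/4) + 3/g = -5/4 + 3/g)
X(j, b) = 3 - b
z(a) = 3 + a (z(a) = 3 - (-1)*a = 3 + a)
(-32 - 1*49) - 121*(45 - (z(2) - V(W(0, 3), 2))) = (-32 - 1*49) - 121*(45 - ((3 + 2) - (-5/4 + 3/2))) = (-32 - 49) - 121*(45 - (5 - (-5/4 + 3*(1/2)))) = -81 - 121*(45 - (5 - (-5/4 + 3/2))) = -81 - 121*(45 - (5 - 1*1/4)) = -81 - 121*(45 - (5 - 1/4)) = -81 - 121*(45 - 1*19/4) = -81 - 121*(45 - 19/4) = -81 - 121*161/4 = -81 - 19481/4 = -19805/4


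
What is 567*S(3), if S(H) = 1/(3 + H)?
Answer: 189/2 ≈ 94.500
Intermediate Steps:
567*S(3) = 567/(3 + 3) = 567/6 = 567*(⅙) = 189/2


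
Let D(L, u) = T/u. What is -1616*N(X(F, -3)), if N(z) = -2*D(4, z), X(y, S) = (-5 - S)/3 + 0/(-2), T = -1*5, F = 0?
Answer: 24240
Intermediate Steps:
T = -5
X(y, S) = -5/3 - S/3 (X(y, S) = (-5 - S)*(1/3) + 0*(-1/2) = (-5/3 - S/3) + 0 = -5/3 - S/3)
D(L, u) = -5/u
N(z) = 10/z (N(z) = -(-10)/z = 10/z)
-1616*N(X(F, -3)) = -16160/(-5/3 - 1/3*(-3)) = -16160/(-5/3 + 1) = -16160/(-2/3) = -16160*(-3)/2 = -1616*(-15) = 24240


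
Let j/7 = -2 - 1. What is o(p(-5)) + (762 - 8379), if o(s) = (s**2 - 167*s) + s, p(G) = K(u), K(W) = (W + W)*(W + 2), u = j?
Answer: 496719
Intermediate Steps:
j = -21 (j = 7*(-2 - 1) = 7*(-3) = -21)
u = -21
K(W) = 2*W*(2 + W) (K(W) = (2*W)*(2 + W) = 2*W*(2 + W))
p(G) = 798 (p(G) = 2*(-21)*(2 - 21) = 2*(-21)*(-19) = 798)
o(s) = s**2 - 166*s
o(p(-5)) + (762 - 8379) = 798*(-166 + 798) + (762 - 8379) = 798*632 - 7617 = 504336 - 7617 = 496719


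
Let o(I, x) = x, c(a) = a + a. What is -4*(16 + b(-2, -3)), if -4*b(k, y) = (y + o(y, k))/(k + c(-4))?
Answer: -127/2 ≈ -63.500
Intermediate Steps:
c(a) = 2*a
b(k, y) = -(k + y)/(4*(-8 + k)) (b(k, y) = -(y + k)/(4*(k + 2*(-4))) = -(k + y)/(4*(k - 8)) = -(k + y)/(4*(-8 + k)))
-4*(16 + b(-2, -3)) = -4*(16 + (-1*(-2) - 1*(-3))/(4*(-8 - 2))) = -4*(16 + (1/4)*(2 + 3)/(-10)) = -4*(16 + (1/4)*(-1/10)*5) = -4*(16 - 1/8) = -4*127/8 = -127/2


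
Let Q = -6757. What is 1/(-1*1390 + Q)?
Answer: -1/8147 ≈ -0.00012274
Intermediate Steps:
1/(-1*1390 + Q) = 1/(-1*1390 - 6757) = 1/(-1390 - 6757) = 1/(-8147) = -1/8147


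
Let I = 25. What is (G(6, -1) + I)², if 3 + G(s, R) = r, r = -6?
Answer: 256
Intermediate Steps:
G(s, R) = -9 (G(s, R) = -3 - 6 = -9)
(G(6, -1) + I)² = (-9 + 25)² = 16² = 256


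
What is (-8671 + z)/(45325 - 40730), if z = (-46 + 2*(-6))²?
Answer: -5307/4595 ≈ -1.1550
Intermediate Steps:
z = 3364 (z = (-46 - 12)² = (-58)² = 3364)
(-8671 + z)/(45325 - 40730) = (-8671 + 3364)/(45325 - 40730) = -5307/4595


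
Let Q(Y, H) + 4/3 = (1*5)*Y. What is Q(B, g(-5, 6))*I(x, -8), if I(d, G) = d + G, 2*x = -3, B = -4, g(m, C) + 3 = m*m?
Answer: 608/3 ≈ 202.67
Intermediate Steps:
g(m, C) = -3 + m² (g(m, C) = -3 + m*m = -3 + m²)
x = -3/2 (x = (½)*(-3) = -3/2 ≈ -1.5000)
I(d, G) = G + d
Q(Y, H) = -4/3 + 5*Y (Q(Y, H) = -4/3 + (1*5)*Y = -4/3 + 5*Y)
Q(B, g(-5, 6))*I(x, -8) = (-4/3 + 5*(-4))*(-8 - 3/2) = (-4/3 - 20)*(-19/2) = -64/3*(-19/2) = 608/3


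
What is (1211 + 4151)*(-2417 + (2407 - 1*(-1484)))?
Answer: 7903588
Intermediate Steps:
(1211 + 4151)*(-2417 + (2407 - 1*(-1484))) = 5362*(-2417 + (2407 + 1484)) = 5362*(-2417 + 3891) = 5362*1474 = 7903588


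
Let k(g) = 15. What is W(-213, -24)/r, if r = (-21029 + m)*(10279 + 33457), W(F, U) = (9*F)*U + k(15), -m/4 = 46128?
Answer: -46023/8989541176 ≈ -5.1196e-6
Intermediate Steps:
m = -184512 (m = -4*46128 = -184512)
W(F, U) = 15 + 9*F*U (W(F, U) = (9*F)*U + 15 = 9*F*U + 15 = 15 + 9*F*U)
r = -8989541176 (r = (-21029 - 184512)*(10279 + 33457) = -205541*43736 = -8989541176)
W(-213, -24)/r = (15 + 9*(-213)*(-24))/(-8989541176) = (15 + 46008)*(-1/8989541176) = 46023*(-1/8989541176) = -46023/8989541176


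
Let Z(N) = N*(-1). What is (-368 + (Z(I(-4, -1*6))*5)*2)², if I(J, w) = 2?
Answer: 150544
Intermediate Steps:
Z(N) = -N
(-368 + (Z(I(-4, -1*6))*5)*2)² = (-368 + (-1*2*5)*2)² = (-368 - 2*5*2)² = (-368 - 10*2)² = (-368 - 20)² = (-388)² = 150544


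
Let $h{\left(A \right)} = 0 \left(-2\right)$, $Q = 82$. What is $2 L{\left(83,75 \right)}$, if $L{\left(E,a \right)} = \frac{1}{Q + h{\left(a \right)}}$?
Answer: $\frac{1}{41} \approx 0.02439$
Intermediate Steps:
$h{\left(A \right)} = 0$
$L{\left(E,a \right)} = \frac{1}{82}$ ($L{\left(E,a \right)} = \frac{1}{82 + 0} = \frac{1}{82}$)
$2 L{\left(83,75 \right)} = 2 \cdot \frac{1}{82} = \frac{1}{41}$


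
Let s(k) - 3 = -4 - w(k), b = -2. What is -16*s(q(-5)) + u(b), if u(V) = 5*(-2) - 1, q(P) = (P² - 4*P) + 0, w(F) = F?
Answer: 725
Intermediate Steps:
q(P) = P² - 4*P
u(V) = -11 (u(V) = -10 - 1 = -11)
s(k) = -1 - k (s(k) = 3 + (-4 - k) = -1 - k)
-16*s(q(-5)) + u(b) = -16*(-1 - (-5)*(-4 - 5)) - 11 = -16*(-1 - (-5)*(-9)) - 11 = -16*(-1 - 1*45) - 11 = -16*(-1 - 45) - 11 = -16*(-46) - 11 = 736 - 11 = 725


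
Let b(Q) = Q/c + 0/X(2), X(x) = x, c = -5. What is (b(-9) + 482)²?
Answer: 5851561/25 ≈ 2.3406e+5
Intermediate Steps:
b(Q) = -Q/5 (b(Q) = Q/(-5) + 0/2 = Q*(-⅕) + 0*(½) = -Q/5 + 0 = -Q/5)
(b(-9) + 482)² = (-⅕*(-9) + 482)² = (9/5 + 482)² = (2419/5)² = 5851561/25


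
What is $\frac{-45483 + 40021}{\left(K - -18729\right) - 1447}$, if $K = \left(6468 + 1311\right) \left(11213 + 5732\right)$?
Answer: $- \frac{5462}{131832437} \approx -4.1431 \cdot 10^{-5}$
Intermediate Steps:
$K = 131815155$ ($K = 7779 \cdot 16945 = 131815155$)
$\frac{-45483 + 40021}{\left(K - -18729\right) - 1447} = \frac{-45483 + 40021}{\left(131815155 - -18729\right) - 1447} = - \frac{5462}{\left(131815155 + 18729\right) - 1447} = - \frac{5462}{131833884 - 1447} = - \frac{5462}{131832437}$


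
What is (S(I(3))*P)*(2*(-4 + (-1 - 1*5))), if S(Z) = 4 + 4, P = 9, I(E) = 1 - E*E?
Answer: -1440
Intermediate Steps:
I(E) = 1 - E²
S(Z) = 8
(S(I(3))*P)*(2*(-4 + (-1 - 1*5))) = (8*9)*(2*(-4 + (-1 - 1*5))) = 72*(2*(-4 + (-1 - 5))) = 72*(2*(-4 - 6)) = 72*(2*(-10)) = 72*(-20) = -1440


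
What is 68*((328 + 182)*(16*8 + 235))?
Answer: 12588840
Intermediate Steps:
68*((328 + 182)*(16*8 + 235)) = 68*(510*(128 + 235)) = 68*(510*363) = 68*185130 = 12588840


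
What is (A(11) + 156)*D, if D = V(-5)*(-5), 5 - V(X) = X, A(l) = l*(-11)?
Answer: -1750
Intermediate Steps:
A(l) = -11*l
V(X) = 5 - X
D = -50 (D = (5 - 1*(-5))*(-5) = (5 + 5)*(-5) = 10*(-5) = -50)
(A(11) + 156)*D = (-11*11 + 156)*(-50) = (-121 + 156)*(-50) = 35*(-50) = -1750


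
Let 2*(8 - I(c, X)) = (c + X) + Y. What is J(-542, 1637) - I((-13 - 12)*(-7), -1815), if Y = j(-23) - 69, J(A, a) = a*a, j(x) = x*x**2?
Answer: 2672823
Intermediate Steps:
j(x) = x**3
J(A, a) = a**2
Y = -12236 (Y = (-23)**3 - 69 = -12167 - 69 = -12236)
I(c, X) = 6126 - X/2 - c/2 (I(c, X) = 8 - ((c + X) - 12236)/2 = 8 - ((X + c) - 12236)/2 = 8 - (-12236 + X + c)/2 = 8 + (6118 - X/2 - c/2) = 6126 - X/2 - c/2)
J(-542, 1637) - I((-13 - 12)*(-7), -1815) = 1637**2 - (6126 - 1/2*(-1815) - (-13 - 12)*(-7)/2) = 2679769 - (6126 + 1815/2 - (-25)*(-7)/2) = 2679769 - (6126 + 1815/2 - 1/2*175) = 2679769 - (6126 + 1815/2 - 175/2) = 2679769 - 1*6946 = 2679769 - 6946 = 2672823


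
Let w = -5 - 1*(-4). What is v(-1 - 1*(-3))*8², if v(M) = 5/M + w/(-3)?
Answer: 544/3 ≈ 181.33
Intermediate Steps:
w = -1 (w = -5 + 4 = -1)
v(M) = ⅓ + 5/M (v(M) = 5/M - 1/(-3) = 5/M - 1*(-⅓) = 5/M + ⅓ = ⅓ + 5/M)
v(-1 - 1*(-3))*8² = ((15 + (-1 - 1*(-3)))/(3*(-1 - 1*(-3))))*8² = ((15 + (-1 + 3))/(3*(-1 + 3)))*64 = ((⅓)*(15 + 2)/2)*64 = ((⅓)*(½)*17)*64 = (17/6)*64 = 544/3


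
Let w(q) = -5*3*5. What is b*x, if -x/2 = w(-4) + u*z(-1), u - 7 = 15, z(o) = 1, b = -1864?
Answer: -197584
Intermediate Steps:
w(q) = -75 (w(q) = -15*5 = -75)
u = 22 (u = 7 + 15 = 22)
x = 106 (x = -2*(-75 + 22*1) = -2*(-75 + 22) = -2*(-53) = 106)
b*x = -1864*106 = -197584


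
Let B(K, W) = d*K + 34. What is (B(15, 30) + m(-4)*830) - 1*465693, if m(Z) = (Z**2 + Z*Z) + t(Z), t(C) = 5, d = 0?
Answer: -434949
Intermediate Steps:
m(Z) = 5 + 2*Z**2 (m(Z) = (Z**2 + Z*Z) + 5 = (Z**2 + Z**2) + 5 = 2*Z**2 + 5 = 5 + 2*Z**2)
B(K, W) = 34 (B(K, W) = 0*K + 34 = 0 + 34 = 34)
(B(15, 30) + m(-4)*830) - 1*465693 = (34 + (5 + 2*(-4)**2)*830) - 1*465693 = (34 + (5 + 2*16)*830) - 465693 = (34 + (5 + 32)*830) - 465693 = (34 + 37*830) - 465693 = (34 + 30710) - 465693 = 30744 - 465693 = -434949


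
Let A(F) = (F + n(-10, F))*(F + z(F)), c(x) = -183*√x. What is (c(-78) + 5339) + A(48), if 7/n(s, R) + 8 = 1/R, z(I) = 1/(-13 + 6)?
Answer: 20359939/2681 - 183*I*√78 ≈ 7594.2 - 1616.2*I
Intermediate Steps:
z(I) = -⅐ (z(I) = 1/(-7) = -⅐)
n(s, R) = 7/(-8 + 1/R)
A(F) = (-⅐ + F)*(F - 7*F/(-1 + 8*F)) (A(F) = (F - 7*F/(-1 + 8*F))*(F - ⅐) = (F - 7*F/(-1 + 8*F))*(-⅐ + F) = (-⅐ + F)*(F - 7*F/(-1 + 8*F)))
(c(-78) + 5339) + A(48) = (-183*I*√78 + 5339) + (8/7)*48*(1 - 8*48 + 7*48²)/(-1 + 8*48) = (-183*I*√78 + 5339) + (8/7)*48*(1 - 384 + 7*2304)/(-1 + 384) = (-183*I*√78 + 5339) + (8/7)*48*(1 - 384 + 16128)/383 = (5339 - 183*I*√78) + (8/7)*48*(1/383)*15745 = (5339 - 183*I*√78) + 6046080/2681 = 20359939/2681 - 183*I*√78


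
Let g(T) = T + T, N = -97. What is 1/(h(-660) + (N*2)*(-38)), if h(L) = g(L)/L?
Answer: 1/7374 ≈ 0.00013561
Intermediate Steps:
g(T) = 2*T
h(L) = 2 (h(L) = (2*L)/L = 2)
1/(h(-660) + (N*2)*(-38)) = 1/(2 - 97*2*(-38)) = 1/(2 - 194*(-38)) = 1/(2 + 7372) = 1/7374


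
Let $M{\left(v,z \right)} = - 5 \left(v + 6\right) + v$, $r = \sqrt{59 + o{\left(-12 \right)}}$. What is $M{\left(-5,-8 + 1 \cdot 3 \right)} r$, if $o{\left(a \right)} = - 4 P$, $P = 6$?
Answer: $- 10 \sqrt{35} \approx -59.161$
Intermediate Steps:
$o{\left(a \right)} = -24$ ($o{\left(a \right)} = \left(-4\right) 6 = -24$)
$r = \sqrt{35}$ ($r = \sqrt{59 - 24} = \sqrt{35} \approx 5.9161$)
$M{\left(v,z \right)} = -30 - 4 v$ ($M{\left(v,z \right)} = - 5 \left(6 + v\right) + v = \left(-30 - 5 v\right) + v = -30 - 4 v$)
$M{\left(-5,-8 + 1 \cdot 3 \right)} r = \left(-30 - -20\right) \sqrt{35} = \left(-30 + 20\right) \sqrt{35} = - 10 \sqrt{35}$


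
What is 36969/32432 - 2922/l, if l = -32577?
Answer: 433035139/352179088 ≈ 1.2296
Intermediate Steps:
36969/32432 - 2922/l = 36969/32432 - 2922/(-32577) = 36969*(1/32432) - 2922*(-1/32577) = 36969/32432 + 974/10859 = 433035139/352179088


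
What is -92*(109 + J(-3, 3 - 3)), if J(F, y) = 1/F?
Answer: -29992/3 ≈ -9997.3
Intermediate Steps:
-92*(109 + J(-3, 3 - 3)) = -92*(109 + 1/(-3)) = -92*(109 - ⅓) = -92*326/3 = -29992/3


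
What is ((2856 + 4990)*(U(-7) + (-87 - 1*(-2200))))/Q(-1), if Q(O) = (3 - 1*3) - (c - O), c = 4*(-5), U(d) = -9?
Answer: 16507984/19 ≈ 8.6884e+5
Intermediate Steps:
c = -20
Q(O) = 20 + O (Q(O) = (3 - 1*3) - (-20 - O) = (3 - 3) + (20 + O) = 0 + (20 + O) = 20 + O)
((2856 + 4990)*(U(-7) + (-87 - 1*(-2200))))/Q(-1) = ((2856 + 4990)*(-9 + (-87 - 1*(-2200))))/(20 - 1) = (7846*(-9 + (-87 + 2200)))/19 = (7846*(-9 + 2113))*(1/19) = (7846*2104)*(1/19) = 16507984*(1/19) = 16507984/19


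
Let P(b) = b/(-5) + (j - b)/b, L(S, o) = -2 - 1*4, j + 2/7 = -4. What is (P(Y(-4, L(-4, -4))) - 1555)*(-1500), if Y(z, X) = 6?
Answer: 16358100/7 ≈ 2.3369e+6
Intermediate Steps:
j = -30/7 (j = -2/7 - 4 = -30/7 ≈ -4.2857)
L(S, o) = -6 (L(S, o) = -2 - 4 = -6)
P(b) = -b/5 + (-30/7 - b)/b (P(b) = b/(-5) + (-30/7 - b)/b = b*(-⅕) + (-30/7 - b)/b = -b/5 + (-30/7 - b)/b)
(P(Y(-4, L(-4, -4))) - 1555)*(-1500) = ((-1 - 30/7/6 - ⅕*6) - 1555)*(-1500) = ((-1 - 30/7*⅙ - 6/5) - 1555)*(-1500) = ((-1 - 5/7 - 6/5) - 1555)*(-1500) = (-102/35 - 1555)*(-1500) = -54527/35*(-1500) = 16358100/7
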